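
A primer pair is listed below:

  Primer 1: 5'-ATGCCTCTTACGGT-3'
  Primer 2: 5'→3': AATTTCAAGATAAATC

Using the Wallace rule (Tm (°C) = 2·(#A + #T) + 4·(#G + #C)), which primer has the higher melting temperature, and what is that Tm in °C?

Primer 1, 42°C

Primer 1: A+T=7, G+C=7 → Tm = 2(7)+4(7) = 42°C
Primer 2: A+T=13, G+C=3 → Tm = 2(13)+4(3) = 38°C
42°C vs 38°C → primer 1 is higher.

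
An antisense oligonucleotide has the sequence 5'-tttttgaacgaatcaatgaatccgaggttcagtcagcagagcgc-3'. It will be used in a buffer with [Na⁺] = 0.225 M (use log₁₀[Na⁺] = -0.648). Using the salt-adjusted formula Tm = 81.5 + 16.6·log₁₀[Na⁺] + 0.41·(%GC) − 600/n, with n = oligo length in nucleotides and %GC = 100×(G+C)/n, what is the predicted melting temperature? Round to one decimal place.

Length n = 44. G=11, T=11, C=9, A=13
G+C = 20, so %GC = 20/44 × 100 = 45.455%
Salt term: 16.6 × (-0.648) = -10.757
GC term: 0.41 × 45.455 = 18.637; length term: −600/44 = −13.636
Tm = 81.5 + (-10.757) + 18.637 − 13.636 = 75.744 → 75.7°C

75.7°C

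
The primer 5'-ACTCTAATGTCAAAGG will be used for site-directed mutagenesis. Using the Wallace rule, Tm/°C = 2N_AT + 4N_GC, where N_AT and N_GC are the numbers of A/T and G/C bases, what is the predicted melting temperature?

44°C

Base counts: C=3, A=6, T=4, G=3
A+T = 10, G+C = 6
Tm = 4·6 + 2·10 = 24 + 20 = 44°C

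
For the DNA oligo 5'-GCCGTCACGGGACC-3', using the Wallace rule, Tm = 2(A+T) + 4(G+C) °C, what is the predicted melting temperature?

50°C

C=6, G=5, T=1, A=2
AT pairs contribute 3, GC pairs contribute 11.
Tm = 4·11 + 2·3 = 44 + 6 = 50°C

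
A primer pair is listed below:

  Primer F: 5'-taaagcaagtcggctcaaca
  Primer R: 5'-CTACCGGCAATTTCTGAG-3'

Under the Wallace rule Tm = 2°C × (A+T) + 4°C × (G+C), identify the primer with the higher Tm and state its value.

Primer F, 58°C

Primer F: A+T=11, G+C=9 → Tm = 2(11)+4(9) = 58°C
Primer R: A+T=9, G+C=9 → Tm = 2(9)+4(9) = 54°C
58°C vs 54°C → primer F is higher.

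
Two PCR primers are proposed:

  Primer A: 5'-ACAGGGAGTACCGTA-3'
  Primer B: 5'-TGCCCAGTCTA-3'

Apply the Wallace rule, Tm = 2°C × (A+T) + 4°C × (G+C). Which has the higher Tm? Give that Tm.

Primer A: A+T=7, G+C=8 → Tm = 2(7)+4(8) = 46°C
Primer B: A+T=5, G+C=6 → Tm = 2(5)+4(6) = 34°C
46°C vs 34°C → primer A is higher.

Primer A, 46°C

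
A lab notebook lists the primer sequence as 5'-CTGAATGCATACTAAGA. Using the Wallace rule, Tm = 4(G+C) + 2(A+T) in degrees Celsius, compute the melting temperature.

46°C

Base counts: G=3, T=4, A=7, C=3
A+T = 11, G+C = 6
Tm = 4·6 + 2·11 = 24 + 22 = 46°C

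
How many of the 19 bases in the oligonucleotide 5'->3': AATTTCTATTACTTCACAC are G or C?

Scanning the sequence gives T=8, G=0, C=5, A=6.
G+C = 0 + 5 = 5

5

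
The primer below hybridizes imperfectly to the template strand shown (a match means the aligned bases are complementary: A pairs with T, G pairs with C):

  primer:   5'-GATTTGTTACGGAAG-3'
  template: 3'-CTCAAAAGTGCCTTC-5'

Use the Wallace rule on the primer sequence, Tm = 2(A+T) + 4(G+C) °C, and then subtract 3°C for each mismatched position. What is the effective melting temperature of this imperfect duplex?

Primer base counts: A=4, T=5, G=5, C=1 → A+T=9, G+C=6
Perfect-match Tm = 2(9) + 4(6) = 18 + 24 = 42°C
Mismatches (positions where the bases are not complementary): 3 (at positions 3, 6, 8)
Effective Tm = 42 − 3×3 = 42 − 9 = 33°C

33°C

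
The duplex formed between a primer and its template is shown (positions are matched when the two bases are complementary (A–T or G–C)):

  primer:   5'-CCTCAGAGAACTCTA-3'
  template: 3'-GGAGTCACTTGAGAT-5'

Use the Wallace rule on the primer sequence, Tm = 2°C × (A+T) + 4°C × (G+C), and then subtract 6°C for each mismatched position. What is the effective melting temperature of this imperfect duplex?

Primer base counts: A=5, T=3, G=2, C=5 → A+T=8, G+C=7
Perfect-match Tm = 2(8) + 4(7) = 16 + 28 = 44°C
Mismatches (positions where the bases are not complementary): 1 (at position 7)
Effective Tm = 44 − 1×6 = 44 − 6 = 38°C

38°C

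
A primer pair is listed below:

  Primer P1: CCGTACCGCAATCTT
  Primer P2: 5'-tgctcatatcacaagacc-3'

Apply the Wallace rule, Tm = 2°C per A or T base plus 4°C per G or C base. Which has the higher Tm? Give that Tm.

Primer P2, 52°C

Primer P1: A+T=7, G+C=8 → Tm = 2(7)+4(8) = 46°C
Primer P2: A+T=10, G+C=8 → Tm = 2(10)+4(8) = 52°C
46°C vs 52°C → primer P2 is higher.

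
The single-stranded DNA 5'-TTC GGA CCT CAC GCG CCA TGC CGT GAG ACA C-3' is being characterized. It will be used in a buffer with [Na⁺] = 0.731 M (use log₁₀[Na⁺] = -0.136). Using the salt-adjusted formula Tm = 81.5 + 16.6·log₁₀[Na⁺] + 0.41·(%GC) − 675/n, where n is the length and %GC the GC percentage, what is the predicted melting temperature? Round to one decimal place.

83.9°C

Length n = 31. Scanning the sequence gives A=6, C=12, G=8, T=5.
G+C = 20, so %GC = 20/31 × 100 = 64.516%
Salt term: 16.6 × (-0.136) = -2.258
GC term: 0.41 × 64.516 = 26.452; length term: −675/31 = −21.774
Tm = 81.5 + (-2.258) + 26.452 − 21.774 = 83.92 → 83.9°C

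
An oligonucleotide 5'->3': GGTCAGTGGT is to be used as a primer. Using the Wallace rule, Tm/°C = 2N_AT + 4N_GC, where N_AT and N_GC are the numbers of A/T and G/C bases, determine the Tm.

Scanning the sequence gives G=5, C=1, T=3, A=1.
AT pairs contribute 4, GC pairs contribute 6.
Tm = 2(4) + 4(6) = 8 + 24 = 32°C

32°C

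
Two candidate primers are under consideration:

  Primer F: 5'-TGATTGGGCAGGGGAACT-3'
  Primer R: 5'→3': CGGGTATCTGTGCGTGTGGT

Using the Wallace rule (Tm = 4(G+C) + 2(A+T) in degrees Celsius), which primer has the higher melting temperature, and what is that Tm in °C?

Primer F: A+T=8, G+C=10 → Tm = 2(8)+4(10) = 56°C
Primer R: A+T=8, G+C=12 → Tm = 2(8)+4(12) = 64°C
56°C vs 64°C → primer R is higher.

Primer R, 64°C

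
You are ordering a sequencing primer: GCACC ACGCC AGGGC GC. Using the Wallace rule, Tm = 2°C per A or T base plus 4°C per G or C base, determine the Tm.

Base counts: T=0, G=6, C=8, A=3
So N_AT = 3 and N_GC = 14.
Tm = 2(3) + 4(14) = 6 + 56 = 62°C

62°C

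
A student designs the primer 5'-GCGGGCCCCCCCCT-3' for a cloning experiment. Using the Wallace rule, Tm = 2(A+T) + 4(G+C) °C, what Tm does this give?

Scanning the sequence gives T=1, C=9, G=4, A=0.
A+T = 1, G+C = 13
Tm = 4·13 + 2·1 = 52 + 2 = 54°C

54°C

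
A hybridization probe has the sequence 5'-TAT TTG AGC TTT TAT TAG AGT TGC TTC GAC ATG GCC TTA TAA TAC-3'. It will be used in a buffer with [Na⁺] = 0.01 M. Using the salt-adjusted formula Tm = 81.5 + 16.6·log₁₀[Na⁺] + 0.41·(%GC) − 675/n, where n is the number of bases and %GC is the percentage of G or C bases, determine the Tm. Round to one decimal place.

47.0°C

Length n = 45. Base counts: T=19, A=11, C=7, G=8
G+C = 15, so %GC = 15/45 × 100 = 33.333%
Salt term: 16.6 × (-2) = -33.2
GC term: 0.41 × 33.333 = 13.667; length term: −675/45 = −15
Tm = 81.5 + (-33.2) + 13.667 − 15 = 46.967 → 47.0°C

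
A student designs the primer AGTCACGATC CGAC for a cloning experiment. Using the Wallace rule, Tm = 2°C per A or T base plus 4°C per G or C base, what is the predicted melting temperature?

44°C

Base counts: T=2, A=4, C=5, G=3
So N_AT = 6 and N_GC = 8.
Tm = 2×6 + 4×8 = 44°C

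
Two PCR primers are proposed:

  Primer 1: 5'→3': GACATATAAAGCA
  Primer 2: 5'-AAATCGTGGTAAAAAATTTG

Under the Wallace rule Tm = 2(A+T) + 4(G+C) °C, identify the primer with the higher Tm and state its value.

Primer 2, 50°C

Primer 1: A+T=9, G+C=4 → Tm = 2(9)+4(4) = 34°C
Primer 2: A+T=15, G+C=5 → Tm = 2(15)+4(5) = 50°C
34°C vs 50°C → primer 2 is higher.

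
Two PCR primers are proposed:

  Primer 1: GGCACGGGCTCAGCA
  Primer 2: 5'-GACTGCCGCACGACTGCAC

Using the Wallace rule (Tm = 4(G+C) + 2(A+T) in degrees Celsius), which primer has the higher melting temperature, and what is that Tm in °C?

Primer 1: A+T=4, G+C=11 → Tm = 2(4)+4(11) = 52°C
Primer 2: A+T=6, G+C=13 → Tm = 2(6)+4(13) = 64°C
52°C vs 64°C → primer 2 is higher.

Primer 2, 64°C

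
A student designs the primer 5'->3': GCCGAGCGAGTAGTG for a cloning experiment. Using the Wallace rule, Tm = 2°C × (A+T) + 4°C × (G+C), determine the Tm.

Counting bases: A=3, T=2, G=7, C=3
A+T = 5, G+C = 10
Tm = 4·10 + 2·5 = 40 + 10 = 50°C

50°C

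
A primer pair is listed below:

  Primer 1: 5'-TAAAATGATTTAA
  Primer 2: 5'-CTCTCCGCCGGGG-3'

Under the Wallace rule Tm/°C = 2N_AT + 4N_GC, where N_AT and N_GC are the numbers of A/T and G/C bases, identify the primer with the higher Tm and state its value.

Primer 1: A+T=12, G+C=1 → Tm = 2(12)+4(1) = 28°C
Primer 2: A+T=2, G+C=11 → Tm = 2(2)+4(11) = 48°C
28°C vs 48°C → primer 2 is higher.

Primer 2, 48°C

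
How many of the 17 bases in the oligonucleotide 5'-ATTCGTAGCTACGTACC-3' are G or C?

Base counts: A=4, G=3, C=5, T=5
G+C = 3 + 5 = 8

8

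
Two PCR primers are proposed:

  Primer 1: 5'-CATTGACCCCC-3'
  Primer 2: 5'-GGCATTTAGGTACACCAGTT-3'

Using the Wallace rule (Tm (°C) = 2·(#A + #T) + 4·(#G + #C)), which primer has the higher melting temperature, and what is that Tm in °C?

Primer 2, 58°C

Primer 1: A+T=4, G+C=7 → Tm = 2(4)+4(7) = 36°C
Primer 2: A+T=11, G+C=9 → Tm = 2(11)+4(9) = 58°C
36°C vs 58°C → primer 2 is higher.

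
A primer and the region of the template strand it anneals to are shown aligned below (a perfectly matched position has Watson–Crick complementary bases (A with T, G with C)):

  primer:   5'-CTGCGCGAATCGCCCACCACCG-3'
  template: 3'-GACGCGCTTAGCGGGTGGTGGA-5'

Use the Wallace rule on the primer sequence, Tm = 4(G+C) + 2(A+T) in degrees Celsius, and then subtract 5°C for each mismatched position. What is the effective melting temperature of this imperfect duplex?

71°C

Primer base counts: A=4, T=2, G=5, C=11 → A+T=6, G+C=16
Perfect-match Tm = 2(6) + 4(16) = 12 + 64 = 76°C
Mismatches (positions where the bases are not complementary): 1 (at position 22)
Effective Tm = 76 − 1×5 = 76 − 5 = 71°C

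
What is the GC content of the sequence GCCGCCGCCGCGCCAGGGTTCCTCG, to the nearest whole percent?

G=9, C=12, A=1, T=3
G+C = 9 + 12 = 21 out of 25 bases
%GC = 21/25 × 100 = 84% ≈ 84%

84%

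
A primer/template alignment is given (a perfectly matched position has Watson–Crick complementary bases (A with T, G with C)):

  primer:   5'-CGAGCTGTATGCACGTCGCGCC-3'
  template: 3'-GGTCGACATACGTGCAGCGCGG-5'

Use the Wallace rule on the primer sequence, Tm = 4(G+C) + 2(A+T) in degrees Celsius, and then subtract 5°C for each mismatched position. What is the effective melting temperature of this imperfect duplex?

Primer base counts: A=3, T=4, G=7, C=8 → A+T=7, G+C=15
Perfect-match Tm = 2(7) + 4(15) = 14 + 60 = 74°C
Mismatches (positions where the bases are not complementary): 1 (at position 2)
Effective Tm = 74 − 1×5 = 74 − 5 = 69°C

69°C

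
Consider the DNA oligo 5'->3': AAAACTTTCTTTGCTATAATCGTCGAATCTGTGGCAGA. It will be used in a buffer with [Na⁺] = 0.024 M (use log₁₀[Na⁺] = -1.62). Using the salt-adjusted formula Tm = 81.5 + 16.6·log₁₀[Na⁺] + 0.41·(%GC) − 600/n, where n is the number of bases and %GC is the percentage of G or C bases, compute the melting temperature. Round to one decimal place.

53.9°C

Length n = 38. C=7, G=7, T=13, A=11
G+C = 14, so %GC = 14/38 × 100 = 36.842%
Salt term: 16.6 × (-1.62) = -26.892
GC term: 0.41 × 36.842 = 15.105; length term: −600/38 = −15.789
Tm = 81.5 + (-26.892) + 15.105 − 15.789 = 53.924 → 53.9°C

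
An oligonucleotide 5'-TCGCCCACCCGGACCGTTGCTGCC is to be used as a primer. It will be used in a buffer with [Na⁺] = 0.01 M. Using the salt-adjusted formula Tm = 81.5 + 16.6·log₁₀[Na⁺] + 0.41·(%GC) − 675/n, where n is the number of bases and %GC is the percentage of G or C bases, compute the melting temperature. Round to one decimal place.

50.9°C

Length n = 24. Base counts: A=2, G=6, T=4, C=12
G+C = 18, so %GC = 18/24 × 100 = 75%
Salt term: 16.6 × (-2) = -33.2
GC term: 0.41 × 75 = 30.75; length term: −675/24 = −28.125
Tm = 81.5 + (-33.2) + 30.75 − 28.125 = 50.925 → 50.9°C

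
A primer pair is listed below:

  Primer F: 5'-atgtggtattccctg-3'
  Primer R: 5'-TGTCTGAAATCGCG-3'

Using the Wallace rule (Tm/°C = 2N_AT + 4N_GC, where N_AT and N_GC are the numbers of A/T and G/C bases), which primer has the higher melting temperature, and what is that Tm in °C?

Primer F, 44°C

Primer F: A+T=8, G+C=7 → Tm = 2(8)+4(7) = 44°C
Primer R: A+T=7, G+C=7 → Tm = 2(7)+4(7) = 42°C
44°C vs 42°C → primer F is higher.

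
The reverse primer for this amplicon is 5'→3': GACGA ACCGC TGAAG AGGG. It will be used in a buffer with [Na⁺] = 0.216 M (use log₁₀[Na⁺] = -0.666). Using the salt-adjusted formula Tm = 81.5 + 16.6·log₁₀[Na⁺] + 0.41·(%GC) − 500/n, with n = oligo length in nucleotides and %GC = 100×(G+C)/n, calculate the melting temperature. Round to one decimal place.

70.0°C

Length n = 19. Counting bases: G=8, T=1, A=6, C=4
G+C = 12, so %GC = 12/19 × 100 = 63.158%
Salt term: 16.6 × (-0.666) = -11.056
GC term: 0.41 × 63.158 = 25.895; length term: −500/19 = −26.316
Tm = 81.5 + (-11.056) + 25.895 − 26.316 = 70.023 → 70.0°C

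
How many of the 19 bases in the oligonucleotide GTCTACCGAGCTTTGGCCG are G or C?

12

Base counts: A=2, T=5, C=6, G=6
Total G or C: 6 + 6 = 12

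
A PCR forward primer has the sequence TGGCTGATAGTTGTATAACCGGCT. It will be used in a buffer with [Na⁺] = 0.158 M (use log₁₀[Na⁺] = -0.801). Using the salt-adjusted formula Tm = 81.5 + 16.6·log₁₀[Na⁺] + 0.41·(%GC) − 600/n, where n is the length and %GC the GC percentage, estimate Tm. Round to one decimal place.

62.0°C

Length n = 24. Counting bases: T=8, C=4, A=5, G=7
G+C = 11, so %GC = 11/24 × 100 = 45.833%
Salt term: 16.6 × (-0.801) = -13.297
GC term: 0.41 × 45.833 = 18.792; length term: −600/24 = −25
Tm = 81.5 + (-13.297) + 18.792 − 25 = 61.995 → 62.0°C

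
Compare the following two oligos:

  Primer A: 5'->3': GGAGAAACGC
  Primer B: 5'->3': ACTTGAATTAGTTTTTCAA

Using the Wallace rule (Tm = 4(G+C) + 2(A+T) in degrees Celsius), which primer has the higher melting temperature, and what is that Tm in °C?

Primer B, 46°C

Primer A: A+T=4, G+C=6 → Tm = 2(4)+4(6) = 32°C
Primer B: A+T=15, G+C=4 → Tm = 2(15)+4(4) = 46°C
32°C vs 46°C → primer B is higher.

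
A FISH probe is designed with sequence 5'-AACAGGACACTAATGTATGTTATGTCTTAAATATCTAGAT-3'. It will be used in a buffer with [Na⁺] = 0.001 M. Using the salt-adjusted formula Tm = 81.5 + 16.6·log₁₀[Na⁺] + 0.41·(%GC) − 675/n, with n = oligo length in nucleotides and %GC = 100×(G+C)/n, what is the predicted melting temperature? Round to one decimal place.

26.1°C

Length n = 40. Scanning the sequence gives A=15, C=5, G=6, T=14.
G+C = 11, so %GC = 11/40 × 100 = 27.5%
Salt term: 16.6 × (-3) = -49.8
GC term: 0.41 × 27.5 = 11.275; length term: −675/40 = −16.875
Tm = 81.5 + (-49.8) + 11.275 − 16.875 = 26.1 → 26.1°C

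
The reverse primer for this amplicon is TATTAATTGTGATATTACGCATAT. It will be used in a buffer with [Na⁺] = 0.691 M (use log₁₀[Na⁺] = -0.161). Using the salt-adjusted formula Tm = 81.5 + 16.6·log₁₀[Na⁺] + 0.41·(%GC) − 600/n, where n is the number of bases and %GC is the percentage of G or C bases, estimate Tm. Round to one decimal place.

62.4°C

Length n = 24. A=8, T=11, C=2, G=3
G+C = 5, so %GC = 5/24 × 100 = 20.833%
Salt term: 16.6 × (-0.161) = -2.673
GC term: 0.41 × 20.833 = 8.542; length term: −600/24 = −25
Tm = 81.5 + (-2.673) + 8.542 − 25 = 62.369 → 62.4°C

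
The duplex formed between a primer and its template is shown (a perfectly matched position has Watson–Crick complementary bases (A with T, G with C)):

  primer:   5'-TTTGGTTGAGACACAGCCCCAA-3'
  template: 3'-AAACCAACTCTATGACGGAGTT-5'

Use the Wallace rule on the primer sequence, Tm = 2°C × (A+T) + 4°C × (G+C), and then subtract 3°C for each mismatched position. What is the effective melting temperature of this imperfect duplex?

Primer base counts: A=6, T=5, G=5, C=6 → A+T=11, G+C=11
Perfect-match Tm = 2(11) + 4(11) = 22 + 44 = 66°C
Mismatches (positions where the bases are not complementary): 3 (at positions 12, 15, 19)
Effective Tm = 66 − 3×3 = 66 − 9 = 57°C

57°C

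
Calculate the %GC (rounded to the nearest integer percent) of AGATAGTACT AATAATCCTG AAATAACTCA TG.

28%

Scanning the sequence gives A=14, C=5, T=9, G=4.
G+C = 4 + 5 = 9 out of 32 bases
%GC = 9/32 × 100 = 28.12% ≈ 28%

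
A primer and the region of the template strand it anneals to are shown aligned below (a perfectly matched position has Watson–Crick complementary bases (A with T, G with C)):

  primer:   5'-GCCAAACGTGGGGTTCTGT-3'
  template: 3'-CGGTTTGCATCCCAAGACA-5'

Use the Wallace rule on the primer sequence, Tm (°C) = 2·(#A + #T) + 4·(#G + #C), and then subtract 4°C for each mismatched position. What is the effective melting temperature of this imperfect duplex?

Primer base counts: A=3, T=5, G=7, C=4 → A+T=8, G+C=11
Perfect-match Tm = 2(8) + 4(11) = 16 + 44 = 60°C
Mismatches (positions where the bases are not complementary): 1 (at position 10)
Effective Tm = 60 − 1×4 = 60 − 4 = 56°C

56°C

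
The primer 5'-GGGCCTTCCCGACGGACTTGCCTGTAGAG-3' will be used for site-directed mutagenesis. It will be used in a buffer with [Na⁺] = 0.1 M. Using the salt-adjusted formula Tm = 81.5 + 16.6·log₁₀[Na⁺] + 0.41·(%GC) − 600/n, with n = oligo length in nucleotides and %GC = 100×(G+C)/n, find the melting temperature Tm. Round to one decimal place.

Length n = 29. Counting bases: A=4, C=9, G=10, T=6
G+C = 19, so %GC = 19/29 × 100 = 65.517%
Salt term: 16.6 × (-1) = -16.6
GC term: 0.41 × 65.517 = 26.862; length term: −600/29 = −20.69
Tm = 81.5 + (-16.6) + 26.862 − 20.69 = 71.072 → 71.1°C

71.1°C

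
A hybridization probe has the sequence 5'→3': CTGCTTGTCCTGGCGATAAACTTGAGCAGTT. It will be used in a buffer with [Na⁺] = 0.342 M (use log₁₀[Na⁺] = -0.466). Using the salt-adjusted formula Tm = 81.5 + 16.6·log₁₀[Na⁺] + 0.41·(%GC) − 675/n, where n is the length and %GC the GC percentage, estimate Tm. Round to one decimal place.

71.8°C

Length n = 31. Counting bases: T=10, G=8, A=6, C=7
G+C = 15, so %GC = 15/31 × 100 = 48.387%
Salt term: 16.6 × (-0.466) = -7.736
GC term: 0.41 × 48.387 = 19.839; length term: −675/31 = −21.774
Tm = 81.5 + (-7.736) + 19.839 − 21.774 = 71.829 → 71.8°C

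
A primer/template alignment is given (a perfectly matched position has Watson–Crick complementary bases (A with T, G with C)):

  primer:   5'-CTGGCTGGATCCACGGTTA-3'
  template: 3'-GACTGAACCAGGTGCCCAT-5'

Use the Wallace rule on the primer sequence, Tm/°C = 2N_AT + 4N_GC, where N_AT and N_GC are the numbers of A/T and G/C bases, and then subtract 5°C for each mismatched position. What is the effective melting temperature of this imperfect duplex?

40°C

Primer base counts: A=3, T=5, G=6, C=5 → A+T=8, G+C=11
Perfect-match Tm = 2(8) + 4(11) = 16 + 44 = 60°C
Mismatches (positions where the bases are not complementary): 4 (at positions 4, 7, 9, 17)
Effective Tm = 60 − 4×5 = 60 − 20 = 40°C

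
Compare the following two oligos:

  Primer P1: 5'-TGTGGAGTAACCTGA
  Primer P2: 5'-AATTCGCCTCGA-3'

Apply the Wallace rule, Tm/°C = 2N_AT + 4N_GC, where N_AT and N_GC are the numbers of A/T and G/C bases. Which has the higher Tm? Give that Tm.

Primer P1, 44°C

Primer P1: A+T=8, G+C=7 → Tm = 2(8)+4(7) = 44°C
Primer P2: A+T=6, G+C=6 → Tm = 2(6)+4(6) = 36°C
44°C vs 36°C → primer P1 is higher.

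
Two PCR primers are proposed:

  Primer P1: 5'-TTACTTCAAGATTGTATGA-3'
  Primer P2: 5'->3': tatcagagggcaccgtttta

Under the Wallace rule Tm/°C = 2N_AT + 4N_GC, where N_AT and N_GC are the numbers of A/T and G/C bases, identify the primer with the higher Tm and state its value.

Primer P2, 58°C

Primer P1: A+T=14, G+C=5 → Tm = 2(14)+4(5) = 48°C
Primer P2: A+T=11, G+C=9 → Tm = 2(11)+4(9) = 58°C
48°C vs 58°C → primer P2 is higher.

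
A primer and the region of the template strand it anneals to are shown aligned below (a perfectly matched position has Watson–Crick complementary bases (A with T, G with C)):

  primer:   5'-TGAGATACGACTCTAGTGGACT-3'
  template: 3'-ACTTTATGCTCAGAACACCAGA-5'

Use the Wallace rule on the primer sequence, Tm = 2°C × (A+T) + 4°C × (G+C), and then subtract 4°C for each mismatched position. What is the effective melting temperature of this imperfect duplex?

Primer base counts: A=6, T=6, G=6, C=4 → A+T=12, G+C=10
Perfect-match Tm = 2(12) + 4(10) = 24 + 40 = 64°C
Mismatches (positions where the bases are not complementary): 4 (at positions 4, 11, 15, 20)
Effective Tm = 64 − 4×4 = 64 − 16 = 48°C

48°C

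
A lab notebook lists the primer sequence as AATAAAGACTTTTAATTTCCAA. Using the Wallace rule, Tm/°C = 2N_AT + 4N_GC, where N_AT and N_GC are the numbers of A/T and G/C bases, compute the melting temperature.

Counting bases: A=10, G=1, C=3, T=8
So N_AT = 18 and N_GC = 4.
Tm = 2(18) + 4(4) = 36 + 16 = 52°C

52°C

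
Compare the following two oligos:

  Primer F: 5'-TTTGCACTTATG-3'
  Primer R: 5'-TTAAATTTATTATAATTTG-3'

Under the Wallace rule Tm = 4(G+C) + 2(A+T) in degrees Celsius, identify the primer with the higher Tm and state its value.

Primer R, 40°C

Primer F: A+T=8, G+C=4 → Tm = 2(8)+4(4) = 32°C
Primer R: A+T=18, G+C=1 → Tm = 2(18)+4(1) = 40°C
32°C vs 40°C → primer R is higher.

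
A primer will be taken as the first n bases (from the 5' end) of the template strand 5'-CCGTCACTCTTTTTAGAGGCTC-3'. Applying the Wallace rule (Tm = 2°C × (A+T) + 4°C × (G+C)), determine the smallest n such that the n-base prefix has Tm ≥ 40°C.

n = 14

First 13 bases: CCGTCACTCTTTT → Tm = 38°C (< 40°C)
First 14 bases: CCGTCACTCTTTTT → Tm = 40°C (≥ 40°C)
Since every base adds ≥2°C, Tm only increases with n, so the threshold is first crossed at n = 14.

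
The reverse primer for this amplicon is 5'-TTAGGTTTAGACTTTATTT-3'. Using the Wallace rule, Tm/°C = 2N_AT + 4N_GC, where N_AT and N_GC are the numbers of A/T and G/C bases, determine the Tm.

C=1, A=4, G=3, T=11
A+T = 15, G+C = 4
Tm = 4·4 + 2·15 = 16 + 30 = 46°C

46°C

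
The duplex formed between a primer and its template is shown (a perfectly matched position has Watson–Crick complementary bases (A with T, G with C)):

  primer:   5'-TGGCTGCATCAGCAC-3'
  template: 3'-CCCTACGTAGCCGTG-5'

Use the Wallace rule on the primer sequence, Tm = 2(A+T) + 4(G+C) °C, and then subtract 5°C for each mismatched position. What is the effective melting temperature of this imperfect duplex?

33°C

Primer base counts: A=3, T=3, G=4, C=5 → A+T=6, G+C=9
Perfect-match Tm = 2(6) + 4(9) = 12 + 36 = 48°C
Mismatches (positions where the bases are not complementary): 3 (at positions 1, 4, 11)
Effective Tm = 48 − 3×5 = 48 − 15 = 33°C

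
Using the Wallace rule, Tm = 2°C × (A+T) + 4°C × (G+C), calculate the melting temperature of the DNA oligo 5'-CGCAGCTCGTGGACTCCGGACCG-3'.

80°C

T=3, A=3, G=8, C=9
A+T = 6, G+C = 17
Tm = 4·17 + 2·6 = 68 + 12 = 80°C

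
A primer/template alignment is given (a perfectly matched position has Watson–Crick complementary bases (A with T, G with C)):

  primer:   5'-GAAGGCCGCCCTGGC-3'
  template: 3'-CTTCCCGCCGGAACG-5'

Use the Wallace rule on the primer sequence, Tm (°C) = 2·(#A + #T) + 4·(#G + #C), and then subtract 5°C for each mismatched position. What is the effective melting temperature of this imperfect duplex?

39°C

Primer base counts: A=2, T=1, G=6, C=6 → A+T=3, G+C=12
Perfect-match Tm = 2(3) + 4(12) = 6 + 48 = 54°C
Mismatches (positions where the bases are not complementary): 3 (at positions 6, 9, 13)
Effective Tm = 54 − 3×5 = 54 − 15 = 39°C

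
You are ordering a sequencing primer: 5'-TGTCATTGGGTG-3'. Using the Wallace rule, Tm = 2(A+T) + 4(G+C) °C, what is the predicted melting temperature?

Counting bases: C=1, A=1, T=5, G=5
So N_AT = 6 and N_GC = 6.
Tm = 2×6 + 4×6 = 36°C

36°C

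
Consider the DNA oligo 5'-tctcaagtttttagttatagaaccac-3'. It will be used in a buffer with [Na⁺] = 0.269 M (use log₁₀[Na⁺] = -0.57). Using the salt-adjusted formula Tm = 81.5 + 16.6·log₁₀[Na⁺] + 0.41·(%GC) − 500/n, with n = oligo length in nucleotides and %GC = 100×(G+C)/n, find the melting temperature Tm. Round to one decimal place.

65.4°C

Length n = 26. Counting bases: T=10, A=8, C=5, G=3
G+C = 8, so %GC = 8/26 × 100 = 30.769%
Salt term: 16.6 × (-0.57) = -9.462
GC term: 0.41 × 30.769 = 12.615; length term: −500/26 = −19.231
Tm = 81.5 + (-9.462) + 12.615 − 19.231 = 65.422 → 65.4°C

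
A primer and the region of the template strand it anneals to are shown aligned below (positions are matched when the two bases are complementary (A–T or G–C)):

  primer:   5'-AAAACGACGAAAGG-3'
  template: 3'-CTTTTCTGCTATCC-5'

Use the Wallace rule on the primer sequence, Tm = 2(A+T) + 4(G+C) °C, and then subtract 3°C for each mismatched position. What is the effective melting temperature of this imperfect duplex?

Primer base counts: A=8, T=0, G=4, C=2 → A+T=8, G+C=6
Perfect-match Tm = 2(8) + 4(6) = 16 + 24 = 40°C
Mismatches (positions where the bases are not complementary): 3 (at positions 1, 5, 11)
Effective Tm = 40 − 3×3 = 40 − 9 = 31°C

31°C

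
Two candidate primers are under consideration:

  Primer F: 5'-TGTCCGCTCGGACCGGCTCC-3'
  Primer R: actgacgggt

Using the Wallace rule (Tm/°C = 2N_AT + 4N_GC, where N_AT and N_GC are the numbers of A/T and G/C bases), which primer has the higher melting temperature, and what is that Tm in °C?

Primer F: A+T=5, G+C=15 → Tm = 2(5)+4(15) = 70°C
Primer R: A+T=4, G+C=6 → Tm = 2(4)+4(6) = 32°C
70°C vs 32°C → primer F is higher.

Primer F, 70°C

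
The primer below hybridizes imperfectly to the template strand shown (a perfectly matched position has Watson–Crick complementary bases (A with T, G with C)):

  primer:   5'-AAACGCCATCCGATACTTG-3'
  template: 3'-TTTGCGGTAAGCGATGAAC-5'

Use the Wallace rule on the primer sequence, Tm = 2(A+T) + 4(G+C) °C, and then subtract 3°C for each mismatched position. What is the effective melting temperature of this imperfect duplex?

50°C

Primer base counts: A=6, T=4, G=3, C=6 → A+T=10, G+C=9
Perfect-match Tm = 2(10) + 4(9) = 20 + 36 = 56°C
Mismatches (positions where the bases are not complementary): 2 (at positions 10, 13)
Effective Tm = 56 − 2×3 = 56 − 6 = 50°C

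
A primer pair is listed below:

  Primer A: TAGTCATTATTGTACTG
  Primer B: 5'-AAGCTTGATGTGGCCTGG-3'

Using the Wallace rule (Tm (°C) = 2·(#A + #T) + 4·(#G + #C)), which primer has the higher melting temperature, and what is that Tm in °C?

Primer A: A+T=12, G+C=5 → Tm = 2(12)+4(5) = 44°C
Primer B: A+T=8, G+C=10 → Tm = 2(8)+4(10) = 56°C
44°C vs 56°C → primer B is higher.

Primer B, 56°C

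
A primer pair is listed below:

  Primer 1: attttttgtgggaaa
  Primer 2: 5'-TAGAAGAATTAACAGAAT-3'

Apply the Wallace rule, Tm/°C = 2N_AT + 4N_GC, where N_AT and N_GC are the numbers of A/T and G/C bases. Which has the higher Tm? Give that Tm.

Primer 2, 44°C

Primer 1: A+T=11, G+C=4 → Tm = 2(11)+4(4) = 38°C
Primer 2: A+T=14, G+C=4 → Tm = 2(14)+4(4) = 44°C
38°C vs 44°C → primer 2 is higher.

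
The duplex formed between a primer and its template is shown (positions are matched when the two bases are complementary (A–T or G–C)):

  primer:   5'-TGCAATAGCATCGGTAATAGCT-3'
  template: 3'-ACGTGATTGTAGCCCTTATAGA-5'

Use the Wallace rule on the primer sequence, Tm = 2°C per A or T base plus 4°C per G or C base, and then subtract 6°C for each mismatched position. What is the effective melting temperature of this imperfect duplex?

Primer base counts: A=7, T=6, G=5, C=4 → A+T=13, G+C=9
Perfect-match Tm = 2(13) + 4(9) = 26 + 36 = 62°C
Mismatches (positions where the bases are not complementary): 4 (at positions 5, 8, 15, 20)
Effective Tm = 62 − 4×6 = 62 − 24 = 38°C

38°C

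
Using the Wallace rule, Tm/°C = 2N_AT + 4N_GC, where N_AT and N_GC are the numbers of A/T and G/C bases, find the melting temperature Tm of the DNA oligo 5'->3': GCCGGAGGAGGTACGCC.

Counting bases: G=8, A=3, T=1, C=5
So N_AT = 4 and N_GC = 13.
Tm = 2(4) + 4(13) = 8 + 52 = 60°C

60°C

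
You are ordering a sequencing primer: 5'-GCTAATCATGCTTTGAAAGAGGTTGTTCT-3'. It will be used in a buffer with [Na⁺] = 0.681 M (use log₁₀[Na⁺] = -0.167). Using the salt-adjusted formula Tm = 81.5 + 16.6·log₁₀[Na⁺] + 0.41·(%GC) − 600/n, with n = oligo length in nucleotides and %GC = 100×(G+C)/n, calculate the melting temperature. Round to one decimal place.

73.6°C

Length n = 29. G=7, C=4, T=11, A=7
G+C = 11, so %GC = 11/29 × 100 = 37.931%
Salt term: 16.6 × (-0.167) = -2.772
GC term: 0.41 × 37.931 = 15.552; length term: −600/29 = −20.69
Tm = 81.5 + (-2.772) + 15.552 − 20.69 = 73.59 → 73.6°C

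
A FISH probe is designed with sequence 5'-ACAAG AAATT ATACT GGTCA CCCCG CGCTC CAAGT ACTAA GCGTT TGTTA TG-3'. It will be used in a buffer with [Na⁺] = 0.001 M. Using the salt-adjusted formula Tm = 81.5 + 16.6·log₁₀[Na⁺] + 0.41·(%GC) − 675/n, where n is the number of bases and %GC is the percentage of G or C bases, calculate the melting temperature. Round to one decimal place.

Length n = 52. T=14, A=15, C=13, G=10
G+C = 23, so %GC = 23/52 × 100 = 44.231%
Salt term: 16.6 × (-3) = -49.8
GC term: 0.41 × 44.231 = 18.135; length term: −675/52 = −12.981
Tm = 81.5 + (-49.8) + 18.135 − 12.981 = 36.854 → 36.9°C

36.9°C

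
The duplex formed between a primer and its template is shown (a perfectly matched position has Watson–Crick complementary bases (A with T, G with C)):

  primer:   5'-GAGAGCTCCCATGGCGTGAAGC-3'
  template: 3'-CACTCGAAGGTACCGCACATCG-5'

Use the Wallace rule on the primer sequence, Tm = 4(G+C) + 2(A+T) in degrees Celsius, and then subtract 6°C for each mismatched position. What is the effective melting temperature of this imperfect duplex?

54°C

Primer base counts: A=5, T=3, G=8, C=6 → A+T=8, G+C=14
Perfect-match Tm = 2(8) + 4(14) = 16 + 56 = 72°C
Mismatches (positions where the bases are not complementary): 3 (at positions 2, 8, 19)
Effective Tm = 72 − 3×6 = 72 − 18 = 54°C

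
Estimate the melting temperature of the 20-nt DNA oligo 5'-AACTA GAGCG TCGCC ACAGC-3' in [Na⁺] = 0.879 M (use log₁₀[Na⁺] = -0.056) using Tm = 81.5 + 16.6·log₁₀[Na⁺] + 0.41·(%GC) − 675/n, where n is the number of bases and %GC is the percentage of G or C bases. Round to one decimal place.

Length n = 20. A=6, T=2, C=7, G=5
G+C = 12, so %GC = 12/20 × 100 = 60%
Salt term: 16.6 × (-0.056) = -0.93
GC term: 0.41 × 60 = 24.6; length term: −675/20 = −33.75
Tm = 81.5 + (-0.93) + 24.6 − 33.75 = 71.42 → 71.4°C

71.4°C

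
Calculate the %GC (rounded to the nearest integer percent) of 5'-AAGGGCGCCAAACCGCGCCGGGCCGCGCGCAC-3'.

A=6, T=0, G=12, C=14
G+C = 12 + 14 = 26 out of 32 bases
%GC = 26/32 × 100 = 81.25% ≈ 81%

81%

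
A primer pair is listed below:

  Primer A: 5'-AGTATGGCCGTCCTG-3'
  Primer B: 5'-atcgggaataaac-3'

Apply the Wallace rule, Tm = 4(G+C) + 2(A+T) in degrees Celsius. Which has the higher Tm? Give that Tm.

Primer A: A+T=6, G+C=9 → Tm = 2(6)+4(9) = 48°C
Primer B: A+T=8, G+C=5 → Tm = 2(8)+4(5) = 36°C
48°C vs 36°C → primer A is higher.

Primer A, 48°C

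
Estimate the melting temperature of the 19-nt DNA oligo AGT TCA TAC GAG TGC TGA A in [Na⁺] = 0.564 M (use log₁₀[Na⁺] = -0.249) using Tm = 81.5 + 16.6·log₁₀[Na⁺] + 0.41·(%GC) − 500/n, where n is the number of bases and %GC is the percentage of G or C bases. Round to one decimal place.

Length n = 19. Counting bases: C=3, G=5, A=6, T=5
G+C = 8, so %GC = 8/19 × 100 = 42.105%
Salt term: 16.6 × (-0.249) = -4.133
GC term: 0.41 × 42.105 = 17.263; length term: −500/19 = −26.316
Tm = 81.5 + (-4.133) + 17.263 − 26.316 = 68.314 → 68.3°C

68.3°C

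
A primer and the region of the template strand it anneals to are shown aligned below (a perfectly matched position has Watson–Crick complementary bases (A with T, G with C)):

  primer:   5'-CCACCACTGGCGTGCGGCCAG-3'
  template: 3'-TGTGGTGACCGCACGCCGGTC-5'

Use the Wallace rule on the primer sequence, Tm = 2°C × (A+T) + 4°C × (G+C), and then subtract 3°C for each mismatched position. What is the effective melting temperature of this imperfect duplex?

71°C

Primer base counts: A=3, T=2, G=7, C=9 → A+T=5, G+C=16
Perfect-match Tm = 2(5) + 4(16) = 10 + 64 = 74°C
Mismatches (positions where the bases are not complementary): 1 (at position 1)
Effective Tm = 74 − 1×3 = 74 − 3 = 71°C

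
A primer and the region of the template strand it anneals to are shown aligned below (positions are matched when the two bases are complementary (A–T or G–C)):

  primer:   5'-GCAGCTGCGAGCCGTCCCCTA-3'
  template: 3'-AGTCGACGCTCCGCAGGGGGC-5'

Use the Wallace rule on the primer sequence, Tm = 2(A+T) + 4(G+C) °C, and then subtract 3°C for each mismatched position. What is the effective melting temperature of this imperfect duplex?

60°C

Primer base counts: A=3, T=3, G=6, C=9 → A+T=6, G+C=15
Perfect-match Tm = 2(6) + 4(15) = 12 + 60 = 72°C
Mismatches (positions where the bases are not complementary): 4 (at positions 1, 12, 20, 21)
Effective Tm = 72 − 4×3 = 72 − 12 = 60°C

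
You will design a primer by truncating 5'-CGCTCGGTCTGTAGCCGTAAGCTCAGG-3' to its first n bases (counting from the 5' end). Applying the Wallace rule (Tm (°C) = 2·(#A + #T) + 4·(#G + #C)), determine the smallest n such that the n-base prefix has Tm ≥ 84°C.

n = 26

First 25 bases: CGCTCGGTCTGTAGCCGTAAGCTCA → Tm = 80°C (< 84°C)
First 26 bases: CGCTCGGTCTGTAGCCGTAAGCTCAG → Tm = 84°C (≥ 84°C)
Each additional base adds 2°C (A/T) or 4°C (G/C), so Tm is non-decreasing in n; n = 26 is the first length to reach 84°C.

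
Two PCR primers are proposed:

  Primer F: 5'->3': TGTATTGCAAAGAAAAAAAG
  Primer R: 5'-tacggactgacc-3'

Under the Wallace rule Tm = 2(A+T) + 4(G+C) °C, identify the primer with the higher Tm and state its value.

Primer F, 50°C

Primer F: A+T=15, G+C=5 → Tm = 2(15)+4(5) = 50°C
Primer R: A+T=5, G+C=7 → Tm = 2(5)+4(7) = 38°C
50°C vs 38°C → primer F is higher.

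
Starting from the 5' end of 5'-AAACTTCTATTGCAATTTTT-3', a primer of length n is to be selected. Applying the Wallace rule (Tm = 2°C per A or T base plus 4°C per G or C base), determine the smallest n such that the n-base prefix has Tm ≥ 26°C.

First 10 bases: AAACTTCTAT → Tm = 24°C (< 26°C)
First 11 bases: AAACTTCTATT → Tm = 26°C (≥ 26°C)
Each additional base adds 2°C (A/T) or 4°C (G/C), so Tm is non-decreasing in n; n = 11 is the first length to reach 26°C.

n = 11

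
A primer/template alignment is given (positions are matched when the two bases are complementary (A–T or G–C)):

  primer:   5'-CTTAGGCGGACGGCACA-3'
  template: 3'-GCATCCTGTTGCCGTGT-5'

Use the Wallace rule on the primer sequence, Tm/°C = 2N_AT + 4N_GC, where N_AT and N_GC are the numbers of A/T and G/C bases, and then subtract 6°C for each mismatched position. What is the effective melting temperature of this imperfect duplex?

32°C

Primer base counts: A=4, T=2, G=6, C=5 → A+T=6, G+C=11
Perfect-match Tm = 2(6) + 4(11) = 12 + 44 = 56°C
Mismatches (positions where the bases are not complementary): 4 (at positions 2, 7, 8, 9)
Effective Tm = 56 − 4×6 = 56 − 24 = 32°C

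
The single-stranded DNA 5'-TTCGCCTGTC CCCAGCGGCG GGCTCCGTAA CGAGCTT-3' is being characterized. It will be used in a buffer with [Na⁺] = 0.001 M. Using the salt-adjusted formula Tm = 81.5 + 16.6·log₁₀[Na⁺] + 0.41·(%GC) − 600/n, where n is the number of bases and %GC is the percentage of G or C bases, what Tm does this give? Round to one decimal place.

Length n = 37. G=11, C=14, A=4, T=8
G+C = 25, so %GC = 25/37 × 100 = 67.568%
Salt term: 16.6 × (-3) = -49.8
GC term: 0.41 × 67.568 = 27.703; length term: −600/37 = −16.216
Tm = 81.5 + (-49.8) + 27.703 − 16.216 = 43.187 → 43.2°C

43.2°C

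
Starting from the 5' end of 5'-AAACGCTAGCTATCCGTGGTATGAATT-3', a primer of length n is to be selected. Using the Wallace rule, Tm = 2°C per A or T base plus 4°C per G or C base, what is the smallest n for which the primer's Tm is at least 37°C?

First 13 bases: AAACGCTAGCTAT → Tm = 36°C (< 37°C)
First 14 bases: AAACGCTAGCTATC → Tm = 40°C (≥ 37°C)
Each additional base adds 2°C (A/T) or 4°C (G/C), so Tm is non-decreasing in n; n = 14 is the first length to reach 37°C.

n = 14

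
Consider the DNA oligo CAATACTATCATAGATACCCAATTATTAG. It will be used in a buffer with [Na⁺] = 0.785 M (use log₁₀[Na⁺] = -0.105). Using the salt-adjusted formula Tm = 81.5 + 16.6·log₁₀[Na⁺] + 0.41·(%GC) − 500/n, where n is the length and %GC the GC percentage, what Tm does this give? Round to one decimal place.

73.8°C

Length n = 29. Scanning the sequence gives G=2, T=9, A=12, C=6.
G+C = 8, so %GC = 8/29 × 100 = 27.586%
Salt term: 16.6 × (-0.105) = -1.743
GC term: 0.41 × 27.586 = 11.31; length term: −500/29 = −17.241
Tm = 81.5 + (-1.743) + 11.31 − 17.241 = 73.826 → 73.8°C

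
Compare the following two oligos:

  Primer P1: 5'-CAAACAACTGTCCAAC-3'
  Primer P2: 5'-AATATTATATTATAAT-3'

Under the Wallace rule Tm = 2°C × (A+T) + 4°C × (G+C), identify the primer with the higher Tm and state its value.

Primer P1, 46°C

Primer P1: A+T=9, G+C=7 → Tm = 2(9)+4(7) = 46°C
Primer P2: A+T=16, G+C=0 → Tm = 2(16)+4(0) = 32°C
46°C vs 32°C → primer P1 is higher.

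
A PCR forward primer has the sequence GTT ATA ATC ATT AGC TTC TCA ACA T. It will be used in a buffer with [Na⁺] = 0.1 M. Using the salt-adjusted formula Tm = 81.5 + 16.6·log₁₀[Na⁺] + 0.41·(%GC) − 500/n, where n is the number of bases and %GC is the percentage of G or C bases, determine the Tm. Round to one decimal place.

56.4°C

Length n = 25. G=2, A=8, T=10, C=5
G+C = 7, so %GC = 7/25 × 100 = 28%
Salt term: 16.6 × (-1) = -16.6
GC term: 0.41 × 28 = 11.48; length term: −500/25 = −20
Tm = 81.5 + (-16.6) + 11.48 − 20 = 56.38 → 56.4°C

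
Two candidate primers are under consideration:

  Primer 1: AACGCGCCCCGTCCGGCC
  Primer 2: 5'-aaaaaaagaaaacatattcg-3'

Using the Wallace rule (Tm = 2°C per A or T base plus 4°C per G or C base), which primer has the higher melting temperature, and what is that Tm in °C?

Primer 1, 66°C

Primer 1: A+T=3, G+C=15 → Tm = 2(3)+4(15) = 66°C
Primer 2: A+T=16, G+C=4 → Tm = 2(16)+4(4) = 48°C
66°C vs 48°C → primer 1 is higher.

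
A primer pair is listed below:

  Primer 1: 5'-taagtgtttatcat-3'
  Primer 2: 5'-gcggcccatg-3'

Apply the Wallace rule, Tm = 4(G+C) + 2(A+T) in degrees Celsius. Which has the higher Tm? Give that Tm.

Primer 2, 36°C

Primer 1: A+T=11, G+C=3 → Tm = 2(11)+4(3) = 34°C
Primer 2: A+T=2, G+C=8 → Tm = 2(2)+4(8) = 36°C
34°C vs 36°C → primer 2 is higher.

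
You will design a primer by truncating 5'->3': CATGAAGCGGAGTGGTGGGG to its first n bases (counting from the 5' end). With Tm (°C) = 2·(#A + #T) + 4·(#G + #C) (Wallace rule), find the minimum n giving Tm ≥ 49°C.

First 15 bases: CATGAAGCGGAGTGG → Tm = 48°C (< 49°C)
First 16 bases: CATGAAGCGGAGTGGT → Tm = 50°C (≥ 49°C)
Since every base adds ≥2°C, Tm only increases with n, so the threshold is first crossed at n = 16.

n = 16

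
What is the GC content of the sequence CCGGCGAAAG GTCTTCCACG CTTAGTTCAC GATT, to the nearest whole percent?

Scanning the sequence gives A=7, T=9, C=10, G=8.
G+C = 8 + 10 = 18 out of 34 bases
%GC = 18/34 × 100 = 52.94% ≈ 53%

53%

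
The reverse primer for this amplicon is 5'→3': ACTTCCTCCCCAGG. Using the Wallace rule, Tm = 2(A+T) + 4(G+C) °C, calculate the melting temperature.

46°C

G=2, A=2, C=7, T=3
A+T = 5, G+C = 9
Tm = 2×5 + 4×9 = 46°C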